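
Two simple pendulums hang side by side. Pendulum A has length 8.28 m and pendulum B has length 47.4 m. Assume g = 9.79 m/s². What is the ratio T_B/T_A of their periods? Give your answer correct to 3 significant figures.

2.39

T ∝ √L, so T_B/T_A = √(L_B/L_A) = √(47.4/8.28) = 2.39.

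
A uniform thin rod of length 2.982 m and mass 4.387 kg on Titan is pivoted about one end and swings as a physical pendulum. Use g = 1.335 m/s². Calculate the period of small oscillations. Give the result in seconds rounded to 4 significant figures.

7.667 s

For a physical pendulum T = 2π√(I/(mgd)), with d = 1.4910 m from pivot to centre of mass.
I_cm = mL²/12 = 4.387 × 2.982²/12 = 3.2509 kg·m²; I = I_cm + md² = 3.2509 + 4.387 × 1.4910² = 13.004 kg·m².
T = 2π√(13.004/(4.387 × 1.335 × 1.4910)) = 7.667 s.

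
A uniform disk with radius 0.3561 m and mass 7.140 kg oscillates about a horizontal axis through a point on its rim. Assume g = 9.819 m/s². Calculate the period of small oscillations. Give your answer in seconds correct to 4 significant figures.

I_cm = ½mr² = 0.45270 kg·m². The pivot is at distance d = 0.3561 m from the centre of mass.
By the parallel-axis theorem, I = I_cm + md² = 0.45270 + 0.90540 = 1.3581 kg·m².
T = 2π√(I/(mgd)) = 2π√(1.3581/(7.140 × 9.819 × 0.3561)) = 1.465 s.

1.465 s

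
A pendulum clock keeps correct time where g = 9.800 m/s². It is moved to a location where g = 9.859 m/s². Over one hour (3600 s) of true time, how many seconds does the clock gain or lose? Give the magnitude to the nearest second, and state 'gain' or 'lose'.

The clock's period scales as T ∝ 1/√g, so T'/T = √(9.800/9.859) = 0.997003.
In 3600 s of true time the clock registers 3600/0.997003 = 3610.8 s, so it gains 11 s.

gain 11 s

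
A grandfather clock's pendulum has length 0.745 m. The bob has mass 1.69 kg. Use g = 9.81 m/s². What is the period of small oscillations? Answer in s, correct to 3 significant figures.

T = 2π√(L/g) = 2π√(0.745/9.81) = 2π × 0.2756 = 1.73 s.

1.73 s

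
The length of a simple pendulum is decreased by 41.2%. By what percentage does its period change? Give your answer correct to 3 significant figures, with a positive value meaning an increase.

-23.3%

T ∝ √L, so T'/T = √(0.5880) = 0.7668.
Percentage change in T = (0.7668 − 1) × 100% = -23.3%.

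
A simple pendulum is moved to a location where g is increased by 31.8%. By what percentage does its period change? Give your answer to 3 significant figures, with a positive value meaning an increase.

T ∝ 1/√g, so T'/T = 1/√(1.318) = 0.8710.
Percentage change in T = (0.8710 − 1) × 100% = -12.9%.

-12.9%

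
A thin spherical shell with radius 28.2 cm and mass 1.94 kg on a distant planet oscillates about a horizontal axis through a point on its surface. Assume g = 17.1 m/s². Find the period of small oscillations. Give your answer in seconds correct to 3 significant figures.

1.04 s

I_cm = (2/3)mr² = 0.1029 kg·m². The pivot is at distance d = 0.282 m from the centre of mass.
By the parallel-axis theorem, I = I_cm + md² = 0.1029 + 0.1543 = 0.2571 kg·m².
T = 2π√(I/(mgd)) = 2π√(0.2571/(1.94 × 17.1 × 0.282)) = 1.04 s.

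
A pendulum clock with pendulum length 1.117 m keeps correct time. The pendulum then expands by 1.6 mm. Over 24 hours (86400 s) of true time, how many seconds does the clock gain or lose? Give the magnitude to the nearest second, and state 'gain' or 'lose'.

lose 62 s

T ∝ √L, so T'/T = √(1.11860/1.117) = 1.00072.
In 86400 s of true time the clock registers 86400/1.00072 = 86338.2 s, so it loses 62 s.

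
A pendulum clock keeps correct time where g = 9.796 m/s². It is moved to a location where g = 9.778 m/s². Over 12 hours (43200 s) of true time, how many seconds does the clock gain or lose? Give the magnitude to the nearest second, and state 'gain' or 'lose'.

lose 40 s

The clock's period scales as T ∝ 1/√g, so T'/T = √(9.796/9.778) = 1.00092.
In 43200 s of true time the clock registers 43200/1.00092 = 43160.3 s, so it loses 40 s.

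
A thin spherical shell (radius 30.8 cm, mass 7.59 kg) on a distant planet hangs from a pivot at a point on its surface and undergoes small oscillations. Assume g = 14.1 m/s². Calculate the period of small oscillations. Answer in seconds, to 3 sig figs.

1.20 s

I_cm = (2/3)mr² = 0.4800 kg·m². The pivot is at distance d = 0.308 m from the centre of mass.
By the parallel-axis theorem, I = I_cm + md² = 0.4800 + 0.7200 = 1.200 kg·m².
T = 2π√(I/(mgd)) = 2π√(1.200/(7.59 × 14.1 × 0.308)) = 1.20 s.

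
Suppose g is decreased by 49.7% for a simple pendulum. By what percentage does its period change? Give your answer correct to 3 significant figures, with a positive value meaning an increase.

T ∝ 1/√g, so T'/T = 1/√(0.5030) = 1.410.
Percentage change in T = (1.410 − 1) × 100% = 41.0%.

41.0%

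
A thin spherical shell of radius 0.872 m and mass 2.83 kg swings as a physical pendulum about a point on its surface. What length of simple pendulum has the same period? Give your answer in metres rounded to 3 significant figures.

The equivalent simple-pendulum length is L_eq = I/(md), where I is about the pivot and d = 0.8720 m.
I_cm = (2/3)mR² = 1.435 kg·m², so I = I_cm + md² = 1.435 + 2.152 = 3.586 kg·m².
L_eq = 3.586/(2.83 × 0.8720) = 1.45 m.

1.45 m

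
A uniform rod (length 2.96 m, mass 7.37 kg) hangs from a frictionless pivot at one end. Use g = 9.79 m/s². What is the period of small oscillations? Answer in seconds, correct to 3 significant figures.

2.82 s

For a physical pendulum T = 2π√(I/(mgd)), with d = 1.480 m from pivot to centre of mass.
I_cm = mL²/12 = 7.37 × 2.96²/12 = 5.381 kg·m²; I = I_cm + md² = 5.381 + 7.37 × 1.480² = 21.52 kg·m².
T = 2π√(21.52/(7.37 × 9.79 × 1.480)) = 2.82 s.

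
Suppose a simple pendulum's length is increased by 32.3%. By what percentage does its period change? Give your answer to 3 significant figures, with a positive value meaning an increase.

T ∝ √L, so T'/T = √(1.323) = 1.150.
Percentage change in T = (1.150 − 1) × 100% = 15.0%.

15.0%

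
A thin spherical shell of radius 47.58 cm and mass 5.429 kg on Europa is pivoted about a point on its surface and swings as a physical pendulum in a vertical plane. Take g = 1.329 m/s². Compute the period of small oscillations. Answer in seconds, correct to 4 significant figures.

I_cm = (2/3)mr² = 0.81937 kg·m². The pivot is at distance d = 0.4758 m from the centre of mass.
By the parallel-axis theorem, I = I_cm + md² = 0.81937 + 1.2290 = 2.0484 kg·m².
T = 2π√(I/(mgd)) = 2π√(2.0484/(5.429 × 1.329 × 0.4758)) = 4.853 s.

4.853 s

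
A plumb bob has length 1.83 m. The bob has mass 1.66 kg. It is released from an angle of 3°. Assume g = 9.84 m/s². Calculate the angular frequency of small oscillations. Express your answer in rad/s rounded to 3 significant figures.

2.32 rad/s

ω = √(g/L) = √(9.84/1.83) = 2.32 rad/s.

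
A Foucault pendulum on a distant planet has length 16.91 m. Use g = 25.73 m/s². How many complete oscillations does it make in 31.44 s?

6

T = 2π√(L/g) = 2π√(16.91/25.73) = 5.0937 s.
Number of complete oscillations = ⌊31.44/5.0937⌋ = ⌊6.1724⌋ = 6.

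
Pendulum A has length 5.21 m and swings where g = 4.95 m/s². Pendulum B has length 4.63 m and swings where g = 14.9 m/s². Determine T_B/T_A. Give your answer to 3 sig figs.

0.543

T = 2π√(L/g), so T_B/T_A = √((L_B/g_B)/(L_A/g_A)) = √((4.63/14.9)/(5.21/4.95)) = 0.543.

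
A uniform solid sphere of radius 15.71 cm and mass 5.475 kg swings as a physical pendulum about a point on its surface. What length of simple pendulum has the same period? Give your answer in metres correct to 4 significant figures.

0.2199 m

The equivalent simple-pendulum length is L_eq = I/(md), where I is about the pivot and d = 0.15710 m.
I_cm = (2/5)mR² = 0.054050 kg·m², so I = I_cm + md² = 0.054050 + 0.13513 = 0.18918 kg·m².
L_eq = 0.18918/(5.475 × 0.15710) = 0.2199 m.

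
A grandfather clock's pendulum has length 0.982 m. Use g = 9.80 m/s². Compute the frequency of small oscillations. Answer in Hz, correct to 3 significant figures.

T = 2π√(L/g) = 2π√(0.982/9.80) = 1.989 s, so f = 1/T = 0.503 Hz.

0.503 Hz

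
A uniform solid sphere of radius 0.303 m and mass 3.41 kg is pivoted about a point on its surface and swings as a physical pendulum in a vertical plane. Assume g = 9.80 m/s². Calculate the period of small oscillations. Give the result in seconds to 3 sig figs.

1.31 s

I_cm = (2/5)mr² = 0.1252 kg·m². The pivot is at distance d = 0.303 m from the centre of mass.
By the parallel-axis theorem, I = I_cm + md² = 0.1252 + 0.3131 = 0.4383 kg·m².
T = 2π√(I/(mgd)) = 2π√(0.4383/(3.41 × 9.80 × 0.303)) = 1.31 s.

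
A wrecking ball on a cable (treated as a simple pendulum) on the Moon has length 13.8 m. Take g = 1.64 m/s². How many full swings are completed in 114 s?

T = 2π√(L/g) = 2π√(13.8/1.64) = 18.23 s.
Number of complete oscillations = ⌊114/18.23⌋ = ⌊6.255⌋ = 6.

6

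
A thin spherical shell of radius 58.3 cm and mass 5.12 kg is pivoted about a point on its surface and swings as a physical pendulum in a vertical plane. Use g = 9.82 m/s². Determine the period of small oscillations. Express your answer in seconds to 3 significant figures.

I_cm = (2/3)mr² = 1.160 kg·m². The pivot is at distance d = 0.583 m from the centre of mass.
By the parallel-axis theorem, I = I_cm + md² = 1.160 + 1.740 = 2.900 kg·m².
T = 2π√(I/(mgd)) = 2π√(2.900/(5.12 × 9.82 × 0.583)) = 1.98 s.

1.98 s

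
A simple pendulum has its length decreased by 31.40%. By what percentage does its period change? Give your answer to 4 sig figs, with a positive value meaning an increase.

-17.17%

T ∝ √L, so T'/T = √(0.68600) = 0.82825.
Percentage change in T = (0.82825 − 1) × 100% = -17.17%.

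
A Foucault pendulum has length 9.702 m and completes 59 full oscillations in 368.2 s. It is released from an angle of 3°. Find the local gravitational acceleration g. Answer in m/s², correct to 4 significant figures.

9.835 m/s²

T = 368.2/59 = 6.2407 s.
From T = 2π√(L/g), g = 4π²L/T² = 4π² × 9.702/6.2407² = 9.835 m/s².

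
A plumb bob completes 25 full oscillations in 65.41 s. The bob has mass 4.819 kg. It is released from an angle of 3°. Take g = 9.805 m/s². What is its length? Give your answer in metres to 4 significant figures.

1.700 m

T = 65.41/25 = 2.6164 s.
From T = 2π√(L/g), L = gT²/(4π²) = 9.805 × 2.6164²/(4π²) = 1.700 m.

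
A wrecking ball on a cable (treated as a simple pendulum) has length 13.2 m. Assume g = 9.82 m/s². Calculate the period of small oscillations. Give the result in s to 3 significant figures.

T = 2π√(L/g) = 2π√(13.2/9.82) = 2π × 1.159 = 7.28 s.

7.28 s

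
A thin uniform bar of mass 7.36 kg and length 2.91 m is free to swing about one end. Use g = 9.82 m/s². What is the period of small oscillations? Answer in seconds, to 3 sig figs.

For a physical pendulum T = 2π√(I/(mgd)), with d = 1.455 m from pivot to centre of mass.
I_cm = mL²/12 = 7.36 × 2.91²/12 = 5.194 kg·m²; I = I_cm + md² = 5.194 + 7.36 × 1.455² = 20.78 kg·m².
T = 2π√(20.78/(7.36 × 9.82 × 1.455)) = 2.79 s.

2.79 s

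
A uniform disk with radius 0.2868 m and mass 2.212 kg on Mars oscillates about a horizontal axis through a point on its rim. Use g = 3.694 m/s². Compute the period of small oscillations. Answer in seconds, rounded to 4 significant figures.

2.144 s

I_cm = ½mr² = 0.090973 kg·m². The pivot is at distance d = 0.2868 m from the centre of mass.
By the parallel-axis theorem, I = I_cm + md² = 0.090973 + 0.18195 = 0.27292 kg·m².
T = 2π√(I/(mgd)) = 2π√(0.27292/(2.212 × 3.694 × 0.2868)) = 2.144 s.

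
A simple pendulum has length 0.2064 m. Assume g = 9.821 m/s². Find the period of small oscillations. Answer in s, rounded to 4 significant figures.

T = 2π√(L/g) = 2π√(0.2064/9.821) = 2π × 0.14497 = 0.9109 s.

0.9109 s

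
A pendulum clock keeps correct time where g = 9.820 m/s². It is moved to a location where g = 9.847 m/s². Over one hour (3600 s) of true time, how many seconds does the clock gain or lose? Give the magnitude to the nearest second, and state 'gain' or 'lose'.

The clock's period scales as T ∝ 1/√g, so T'/T = √(9.820/9.847) = 0.998628.
In 3600 s of true time the clock registers 3600/0.998628 = 3604.9 s, so it gains 5 s.

gain 5 s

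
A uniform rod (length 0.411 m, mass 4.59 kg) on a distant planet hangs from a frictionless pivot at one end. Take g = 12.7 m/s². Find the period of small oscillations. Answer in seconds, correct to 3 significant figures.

0.923 s

For a physical pendulum T = 2π√(I/(mgd)), with d = 0.2055 m from pivot to centre of mass.
I_cm = mL²/12 = 4.59 × 0.411²/12 = 0.06461 kg·m²; I = I_cm + md² = 0.06461 + 4.59 × 0.2055² = 0.2584 kg·m².
T = 2π√(0.2584/(4.59 × 12.7 × 0.2055)) = 0.923 s.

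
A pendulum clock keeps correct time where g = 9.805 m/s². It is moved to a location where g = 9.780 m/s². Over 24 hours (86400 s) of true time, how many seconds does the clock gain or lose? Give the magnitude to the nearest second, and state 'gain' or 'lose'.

The clock's period scales as T ∝ 1/√g, so T'/T = √(9.805/9.780) = 1.00128.
In 86400 s of true time the clock registers 86400/1.00128 = 86289.8 s, so it loses 110 s.

lose 110 s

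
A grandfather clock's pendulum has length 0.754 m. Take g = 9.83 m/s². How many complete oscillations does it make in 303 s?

T = 2π√(L/g) = 2π√(0.754/9.83) = 1.740 s.
Number of complete oscillations = ⌊303/1.740⌋ = ⌊174.1⌋ = 174.

174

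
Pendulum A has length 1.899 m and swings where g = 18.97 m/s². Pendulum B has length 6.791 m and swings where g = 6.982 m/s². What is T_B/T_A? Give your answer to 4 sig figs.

3.117

T = 2π√(L/g), so T_B/T_A = √((L_B/g_B)/(L_A/g_A)) = √((6.791/6.982)/(1.899/18.97)) = 3.117.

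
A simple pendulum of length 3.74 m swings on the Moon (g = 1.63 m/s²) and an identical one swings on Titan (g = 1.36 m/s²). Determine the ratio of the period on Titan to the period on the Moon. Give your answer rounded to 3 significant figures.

1.09

T ∝ 1/√g, so T₂/T₁ = √(g₁/g₂) = √(1.63/1.36) = 1.09.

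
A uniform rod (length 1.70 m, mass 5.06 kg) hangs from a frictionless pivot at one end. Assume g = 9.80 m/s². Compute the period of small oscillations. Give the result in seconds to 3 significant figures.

For a physical pendulum T = 2π√(I/(mgd)), with d = 0.8500 m from pivot to centre of mass.
I_cm = mL²/12 = 5.06 × 1.70²/12 = 1.219 kg·m²; I = I_cm + md² = 1.219 + 5.06 × 0.8500² = 4.874 kg·m².
T = 2π√(4.874/(5.06 × 9.80 × 0.8500)) = 2.14 s.

2.14 s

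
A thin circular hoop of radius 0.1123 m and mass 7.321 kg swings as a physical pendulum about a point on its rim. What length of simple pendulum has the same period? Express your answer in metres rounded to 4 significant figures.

0.2246 m

The equivalent simple-pendulum length is L_eq = I/(md), where I is about the pivot and d = 0.11230 m.
I_cm = mR² = 0.092327 kg·m², so I = I_cm + md² = 0.092327 + 0.092327 = 0.18465 kg·m².
L_eq = 0.18465/(7.321 × 0.11230) = 0.2246 m.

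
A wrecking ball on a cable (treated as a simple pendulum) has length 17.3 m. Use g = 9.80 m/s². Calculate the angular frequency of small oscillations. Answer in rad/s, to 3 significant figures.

0.753 rad/s

ω = √(g/L) = √(9.80/17.3) = 0.753 rad/s.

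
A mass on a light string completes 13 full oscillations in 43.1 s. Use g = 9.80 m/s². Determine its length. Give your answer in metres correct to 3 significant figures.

2.73 m

T = 43.1/13 = 3.315 s.
From T = 2π√(L/g), L = gT²/(4π²) = 9.80 × 3.315²/(4π²) = 2.73 m.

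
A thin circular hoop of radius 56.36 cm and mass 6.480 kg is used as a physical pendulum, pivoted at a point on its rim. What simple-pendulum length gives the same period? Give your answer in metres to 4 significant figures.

The equivalent simple-pendulum length is L_eq = I/(md), where I is about the pivot and d = 0.56360 m.
I_cm = mR² = 2.0583 kg·m², so I = I_cm + md² = 2.0583 + 2.0583 = 4.1167 kg·m².
L_eq = 4.1167/(6.480 × 0.56360) = 1.127 m.

1.127 m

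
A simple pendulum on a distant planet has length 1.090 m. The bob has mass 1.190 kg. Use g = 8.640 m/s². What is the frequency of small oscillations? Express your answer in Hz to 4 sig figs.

0.4481 Hz

T = 2π√(L/g) = 2π√(1.090/8.640) = 2.2317 s, so f = 1/T = 0.4481 Hz.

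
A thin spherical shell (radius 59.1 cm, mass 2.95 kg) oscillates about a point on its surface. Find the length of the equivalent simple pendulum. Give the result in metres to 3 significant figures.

The equivalent simple-pendulum length is L_eq = I/(md), where I is about the pivot and d = 0.5910 m.
I_cm = (2/3)mR² = 0.6869 kg·m², so I = I_cm + md² = 0.6869 + 1.030 = 1.717 kg·m².
L_eq = 1.717/(2.95 × 0.5910) = 0.985 m.

0.985 m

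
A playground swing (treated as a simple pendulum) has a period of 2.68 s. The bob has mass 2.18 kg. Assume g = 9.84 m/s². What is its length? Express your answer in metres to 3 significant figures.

From T = 2π√(L/g), L = gT²/(4π²) = 9.84 × 2.680²/(4π²) = 1.79 m.

1.79 m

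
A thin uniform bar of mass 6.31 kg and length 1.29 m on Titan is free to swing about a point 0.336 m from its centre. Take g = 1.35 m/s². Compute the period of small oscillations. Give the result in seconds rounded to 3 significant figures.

4.68 s

For a physical pendulum T = 2π√(I/(mgd)), with d = 0.3360 m from pivot to centre of mass.
I_cm = mL²/12 = 6.31 × 1.29²/12 = 0.8750 kg·m²; I = I_cm + md² = 0.8750 + 6.31 × 0.3360² = 1.587 kg·m².
T = 2π√(1.587/(6.31 × 1.35 × 0.3360)) = 4.68 s.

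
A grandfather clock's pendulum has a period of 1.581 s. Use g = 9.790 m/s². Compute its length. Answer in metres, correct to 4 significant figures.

0.6199 m

From T = 2π√(L/g), L = gT²/(4π²) = 9.790 × 1.5810²/(4π²) = 0.6199 m.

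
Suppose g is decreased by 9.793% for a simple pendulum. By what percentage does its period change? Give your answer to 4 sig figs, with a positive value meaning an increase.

5.288%

T ∝ 1/√g, so T'/T = 1/√(0.90207) = 1.0529.
Percentage change in T = (1.0529 − 1) × 100% = 5.288%.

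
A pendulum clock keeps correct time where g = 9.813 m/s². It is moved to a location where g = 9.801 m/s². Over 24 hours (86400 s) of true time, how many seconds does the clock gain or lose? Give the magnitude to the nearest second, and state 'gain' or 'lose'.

The clock's period scales as T ∝ 1/√g, so T'/T = √(9.813/9.801) = 1.00061.
In 86400 s of true time the clock registers 86400/1.00061 = 86347.2 s, so it loses 53 s.

lose 53 s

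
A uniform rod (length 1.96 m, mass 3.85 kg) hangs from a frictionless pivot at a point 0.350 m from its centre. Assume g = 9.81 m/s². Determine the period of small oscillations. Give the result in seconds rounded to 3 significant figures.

2.26 s

For a physical pendulum T = 2π√(I/(mgd)), with d = 0.3500 m from pivot to centre of mass.
I_cm = mL²/12 = 3.85 × 1.96²/12 = 1.233 kg·m²; I = I_cm + md² = 1.233 + 3.85 × 0.3500² = 1.704 kg·m².
T = 2π√(1.704/(3.85 × 9.81 × 0.3500)) = 2.26 s.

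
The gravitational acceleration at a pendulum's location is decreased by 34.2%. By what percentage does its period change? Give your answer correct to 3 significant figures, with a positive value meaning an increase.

23.3%

T ∝ 1/√g, so T'/T = 1/√(0.6580) = 1.233.
Percentage change in T = (1.233 − 1) × 100% = 23.3%.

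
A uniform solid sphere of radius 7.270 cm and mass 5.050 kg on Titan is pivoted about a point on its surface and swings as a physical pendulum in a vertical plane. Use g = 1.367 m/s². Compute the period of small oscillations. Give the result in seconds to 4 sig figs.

1.714 s

I_cm = (2/5)mr² = 0.010676 kg·m². The pivot is at distance d = 0.07270 m from the centre of mass.
By the parallel-axis theorem, I = I_cm + md² = 0.010676 + 0.026691 = 0.037367 kg·m².
T = 2π√(I/(mgd)) = 2π√(0.037367/(5.050 × 1.367 × 0.07270)) = 1.714 s.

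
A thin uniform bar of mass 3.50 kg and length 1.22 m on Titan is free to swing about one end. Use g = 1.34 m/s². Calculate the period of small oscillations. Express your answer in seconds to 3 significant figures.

For a physical pendulum T = 2π√(I/(mgd)), with d = 0.6100 m from pivot to centre of mass.
I_cm = mL²/12 = 3.50 × 1.22²/12 = 0.4341 kg·m²; I = I_cm + md² = 0.4341 + 3.50 × 0.6100² = 1.736 kg·m².
T = 2π√(1.736/(3.50 × 1.34 × 0.6100)) = 4.90 s.

4.90 s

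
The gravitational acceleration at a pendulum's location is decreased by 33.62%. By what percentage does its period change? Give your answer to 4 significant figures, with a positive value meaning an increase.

22.74%

T ∝ 1/√g, so T'/T = 1/√(0.66380) = 1.2274.
Percentage change in T = (1.2274 − 1) × 100% = 22.74%.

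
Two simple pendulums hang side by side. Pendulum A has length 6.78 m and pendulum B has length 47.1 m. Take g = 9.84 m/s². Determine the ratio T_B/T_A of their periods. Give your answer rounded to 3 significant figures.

T ∝ √L, so T_B/T_A = √(L_B/L_A) = √(47.1/6.78) = 2.64.

2.64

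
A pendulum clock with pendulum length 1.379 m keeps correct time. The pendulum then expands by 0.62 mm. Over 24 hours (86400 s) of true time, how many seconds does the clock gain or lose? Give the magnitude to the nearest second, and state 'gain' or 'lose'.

T ∝ √L, so T'/T = √(1.37962/1.379) = 1.00022.
In 86400 s of true time the clock registers 86400/1.00022 = 86380.6 s, so it loses 19 s.

lose 19 s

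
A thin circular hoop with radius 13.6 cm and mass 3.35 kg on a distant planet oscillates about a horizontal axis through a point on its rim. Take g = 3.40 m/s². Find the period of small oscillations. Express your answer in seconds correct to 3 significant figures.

1.78 s

I_cm = mr² = 0.06196 kg·m². The pivot is at distance d = 0.136 m from the centre of mass.
By the parallel-axis theorem, I = I_cm + md² = 0.06196 + 0.06196 = 0.1239 kg·m².
T = 2π√(I/(mgd)) = 2π√(0.1239/(3.35 × 3.40 × 0.136)) = 1.78 s.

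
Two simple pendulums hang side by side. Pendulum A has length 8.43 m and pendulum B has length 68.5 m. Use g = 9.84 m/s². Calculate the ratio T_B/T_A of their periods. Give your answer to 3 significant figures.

T ∝ √L, so T_B/T_A = √(L_B/L_A) = √(68.5/8.43) = 2.85.

2.85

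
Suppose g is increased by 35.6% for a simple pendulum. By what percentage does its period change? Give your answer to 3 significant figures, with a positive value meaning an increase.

T ∝ 1/√g, so T'/T = 1/√(1.356) = 0.8588.
Percentage change in T = (0.8588 − 1) × 100% = -14.1%.

-14.1%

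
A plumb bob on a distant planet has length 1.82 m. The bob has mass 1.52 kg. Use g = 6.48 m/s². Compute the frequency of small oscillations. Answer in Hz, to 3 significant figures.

T = 2π√(L/g) = 2π√(1.82/6.48) = 3.330 s, so f = 1/T = 0.300 Hz.

0.300 Hz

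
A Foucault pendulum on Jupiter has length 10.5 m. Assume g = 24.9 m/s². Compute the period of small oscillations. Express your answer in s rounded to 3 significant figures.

4.08 s

T = 2π√(L/g) = 2π√(10.5/24.9) = 2π × 0.6494 = 4.08 s.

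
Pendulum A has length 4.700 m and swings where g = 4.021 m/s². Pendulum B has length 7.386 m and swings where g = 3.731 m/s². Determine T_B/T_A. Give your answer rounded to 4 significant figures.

1.301

T = 2π√(L/g), so T_B/T_A = √((L_B/g_B)/(L_A/g_A)) = √((7.386/3.731)/(4.700/4.021)) = 1.301.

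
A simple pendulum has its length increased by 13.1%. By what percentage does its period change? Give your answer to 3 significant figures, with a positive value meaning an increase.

6.35%

T ∝ √L, so T'/T = √(1.131) = 1.063.
Percentage change in T = (1.063 − 1) × 100% = 6.35%.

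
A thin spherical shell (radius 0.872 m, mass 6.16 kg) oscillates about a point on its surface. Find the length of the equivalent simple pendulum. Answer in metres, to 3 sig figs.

1.45 m

The equivalent simple-pendulum length is L_eq = I/(md), where I is about the pivot and d = 0.8720 m.
I_cm = (2/3)mR² = 3.123 kg·m², so I = I_cm + md² = 3.123 + 4.684 = 7.807 kg·m².
L_eq = 7.807/(6.16 × 0.8720) = 1.45 m.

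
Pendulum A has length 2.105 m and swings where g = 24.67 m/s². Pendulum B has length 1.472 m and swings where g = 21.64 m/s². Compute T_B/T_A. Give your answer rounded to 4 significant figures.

T = 2π√(L/g), so T_B/T_A = √((L_B/g_B)/(L_A/g_A)) = √((1.472/21.64)/(2.105/24.67)) = 0.8929.

0.8929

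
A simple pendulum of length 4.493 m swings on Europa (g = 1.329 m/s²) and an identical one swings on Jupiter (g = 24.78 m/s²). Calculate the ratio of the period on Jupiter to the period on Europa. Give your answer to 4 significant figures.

T ∝ 1/√g, so T₂/T₁ = √(g₁/g₂) = √(1.329/24.78) = 0.2316.

0.2316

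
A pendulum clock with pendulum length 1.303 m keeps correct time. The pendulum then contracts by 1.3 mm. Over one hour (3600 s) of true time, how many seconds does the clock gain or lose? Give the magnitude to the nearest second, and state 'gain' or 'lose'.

T ∝ √L, so T'/T = √(1.30170/1.303) = 0.999501.
In 3600 s of true time the clock registers 3600/0.999501 = 3601.8 s, so it gains 2 s.

gain 2 s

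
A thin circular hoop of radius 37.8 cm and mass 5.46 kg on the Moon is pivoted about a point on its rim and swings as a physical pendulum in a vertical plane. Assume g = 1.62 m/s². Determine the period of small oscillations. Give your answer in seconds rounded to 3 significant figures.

I_cm = mr² = 0.7801 kg·m². The pivot is at distance d = 0.378 m from the centre of mass.
By the parallel-axis theorem, I = I_cm + md² = 0.7801 + 0.7801 = 1.560 kg·m².
T = 2π√(I/(mgd)) = 2π√(1.560/(5.46 × 1.62 × 0.378)) = 4.29 s.

4.29 s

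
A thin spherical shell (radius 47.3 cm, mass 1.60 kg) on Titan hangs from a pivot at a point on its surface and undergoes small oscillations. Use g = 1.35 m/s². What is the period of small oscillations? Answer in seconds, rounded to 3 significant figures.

4.80 s

I_cm = (2/3)mr² = 0.2386 kg·m². The pivot is at distance d = 0.473 m from the centre of mass.
By the parallel-axis theorem, I = I_cm + md² = 0.2386 + 0.3580 = 0.5966 kg·m².
T = 2π√(I/(mgd)) = 2π√(0.5966/(1.60 × 1.35 × 0.473)) = 4.80 s.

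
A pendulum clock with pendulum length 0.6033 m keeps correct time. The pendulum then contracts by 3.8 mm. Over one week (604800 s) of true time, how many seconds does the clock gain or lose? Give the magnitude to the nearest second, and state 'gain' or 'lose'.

T ∝ √L, so T'/T = √(0.59950/0.6033) = 0.996846.
In 604800 s of true time the clock registers 604800/0.996846 = 606713.8 s, so it gains 1914 s.

gain 1914 s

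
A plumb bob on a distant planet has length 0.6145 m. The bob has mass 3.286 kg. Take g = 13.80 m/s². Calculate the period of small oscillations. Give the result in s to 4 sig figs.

1.326 s

T = 2π√(L/g) = 2π√(0.6145/13.80) = 2π × 0.21102 = 1.326 s.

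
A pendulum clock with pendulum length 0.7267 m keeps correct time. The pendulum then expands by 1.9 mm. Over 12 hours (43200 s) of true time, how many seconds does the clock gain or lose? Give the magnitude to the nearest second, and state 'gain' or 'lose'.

T ∝ √L, so T'/T = √(0.72860/0.7267) = 1.00131.
In 43200 s of true time the clock registers 43200/1.00131 = 43143.6 s, so it loses 56 s.

lose 56 s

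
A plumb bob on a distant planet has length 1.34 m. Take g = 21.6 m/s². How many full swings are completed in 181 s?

115

T = 2π√(L/g) = 2π√(1.34/21.6) = 1.565 s.
Number of complete oscillations = ⌊181/1.565⌋ = ⌊115.7⌋ = 115.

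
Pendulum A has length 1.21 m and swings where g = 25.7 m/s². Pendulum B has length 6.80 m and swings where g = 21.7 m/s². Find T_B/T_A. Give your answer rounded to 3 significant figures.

2.58

T = 2π√(L/g), so T_B/T_A = √((L_B/g_B)/(L_A/g_A)) = √((6.80/21.7)/(1.21/25.7)) = 2.58.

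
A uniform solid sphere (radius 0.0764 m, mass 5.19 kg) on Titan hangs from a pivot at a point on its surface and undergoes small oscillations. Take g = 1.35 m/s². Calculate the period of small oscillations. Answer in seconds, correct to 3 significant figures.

1.77 s

I_cm = (2/5)mr² = 0.01212 kg·m². The pivot is at distance d = 0.0764 m from the centre of mass.
By the parallel-axis theorem, I = I_cm + md² = 0.01212 + 0.03029 = 0.04241 kg·m².
T = 2π√(I/(mgd)) = 2π√(0.04241/(5.19 × 1.35 × 0.0764)) = 1.77 s.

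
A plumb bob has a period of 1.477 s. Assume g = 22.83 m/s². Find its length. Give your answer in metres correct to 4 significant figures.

From T = 2π√(L/g), L = gT²/(4π²) = 22.83 × 1.4770²/(4π²) = 1.262 m.

1.262 m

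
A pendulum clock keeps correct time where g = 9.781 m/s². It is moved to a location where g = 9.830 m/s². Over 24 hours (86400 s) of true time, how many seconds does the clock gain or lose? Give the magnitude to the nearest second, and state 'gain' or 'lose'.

gain 216 s

The clock's period scales as T ∝ 1/√g, so T'/T = √(9.781/9.830) = 0.997505.
In 86400 s of true time the clock registers 86400/0.997505 = 86616.1 s, so it gains 216 s.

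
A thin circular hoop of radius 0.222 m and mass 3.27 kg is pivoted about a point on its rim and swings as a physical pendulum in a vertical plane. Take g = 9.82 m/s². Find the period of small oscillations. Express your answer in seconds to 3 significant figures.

1.34 s

I_cm = mr² = 0.1612 kg·m². The pivot is at distance d = 0.222 m from the centre of mass.
By the parallel-axis theorem, I = I_cm + md² = 0.1612 + 0.1612 = 0.3223 kg·m².
T = 2π√(I/(mgd)) = 2π√(0.3223/(3.27 × 9.82 × 0.222)) = 1.34 s.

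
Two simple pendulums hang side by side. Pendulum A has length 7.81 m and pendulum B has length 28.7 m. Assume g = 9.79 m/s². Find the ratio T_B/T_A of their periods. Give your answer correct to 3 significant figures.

1.92

T ∝ √L, so T_B/T_A = √(L_B/L_A) = √(28.7/7.81) = 1.92.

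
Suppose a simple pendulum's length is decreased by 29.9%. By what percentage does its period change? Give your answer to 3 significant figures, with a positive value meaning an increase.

T ∝ √L, so T'/T = √(0.7010) = 0.8373.
Percentage change in T = (0.8373 − 1) × 100% = -16.3%.

-16.3%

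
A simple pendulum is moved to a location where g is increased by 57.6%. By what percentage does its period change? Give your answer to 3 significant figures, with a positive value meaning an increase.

T ∝ 1/√g, so T'/T = 1/√(1.576) = 0.7966.
Percentage change in T = (0.7966 − 1) × 100% = -20.3%.

-20.3%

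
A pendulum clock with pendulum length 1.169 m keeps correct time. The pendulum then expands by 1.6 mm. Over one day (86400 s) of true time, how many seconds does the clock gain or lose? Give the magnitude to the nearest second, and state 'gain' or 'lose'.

T ∝ √L, so T'/T = √(1.17060/1.169) = 1.00068.
In 86400 s of true time the clock registers 86400/1.00068 = 86340.9 s, so it loses 59 s.

lose 59 s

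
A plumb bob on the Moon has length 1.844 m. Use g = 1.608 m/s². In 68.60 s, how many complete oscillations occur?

T = 2π√(L/g) = 2π√(1.844/1.608) = 6.7285 s.
Number of complete oscillations = ⌊68.60/6.7285⌋ = ⌊10.195⌋ = 10.

10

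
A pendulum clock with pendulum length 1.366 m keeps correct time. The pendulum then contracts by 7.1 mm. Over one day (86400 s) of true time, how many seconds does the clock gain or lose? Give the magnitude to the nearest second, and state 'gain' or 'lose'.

gain 225 s

T ∝ √L, so T'/T = √(1.35890/1.366) = 0.997398.
In 86400 s of true time the clock registers 86400/0.997398 = 86625.4 s, so it gains 225 s.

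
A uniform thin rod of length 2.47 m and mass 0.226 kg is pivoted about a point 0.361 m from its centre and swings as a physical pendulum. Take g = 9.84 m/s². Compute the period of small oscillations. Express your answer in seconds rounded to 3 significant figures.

2.66 s

For a physical pendulum T = 2π√(I/(mgd)), with d = 0.3610 m from pivot to centre of mass.
I_cm = mL²/12 = 0.226 × 2.47²/12 = 0.1149 kg·m²; I = I_cm + md² = 0.1149 + 0.226 × 0.3610² = 0.1444 kg·m².
T = 2π√(0.1444/(0.226 × 9.84 × 0.3610)) = 2.66 s.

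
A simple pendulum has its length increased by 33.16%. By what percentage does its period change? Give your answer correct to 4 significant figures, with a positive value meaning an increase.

15.39%

T ∝ √L, so T'/T = √(1.3316) = 1.1539.
Percentage change in T = (1.1539 − 1) × 100% = 15.39%.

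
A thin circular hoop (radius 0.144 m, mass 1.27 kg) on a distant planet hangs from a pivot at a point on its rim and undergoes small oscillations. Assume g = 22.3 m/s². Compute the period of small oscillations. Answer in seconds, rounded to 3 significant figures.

0.714 s

I_cm = mr² = 0.02633 kg·m². The pivot is at distance d = 0.144 m from the centre of mass.
By the parallel-axis theorem, I = I_cm + md² = 0.02633 + 0.02633 = 0.05267 kg·m².
T = 2π√(I/(mgd)) = 2π√(0.05267/(1.27 × 22.3 × 0.144)) = 0.714 s.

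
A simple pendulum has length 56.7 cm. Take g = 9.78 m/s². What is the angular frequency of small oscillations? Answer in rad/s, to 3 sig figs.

4.15 rad/s

ω = √(g/L) = √(9.78/0.567) = 4.15 rad/s.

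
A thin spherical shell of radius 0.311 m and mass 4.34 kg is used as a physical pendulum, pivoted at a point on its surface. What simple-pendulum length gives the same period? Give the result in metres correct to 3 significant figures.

0.518 m

The equivalent simple-pendulum length is L_eq = I/(md), where I is about the pivot and d = 0.3110 m.
I_cm = (2/3)mR² = 0.2798 kg·m², so I = I_cm + md² = 0.2798 + 0.4198 = 0.6996 kg·m².
L_eq = 0.6996/(4.34 × 0.3110) = 0.518 m.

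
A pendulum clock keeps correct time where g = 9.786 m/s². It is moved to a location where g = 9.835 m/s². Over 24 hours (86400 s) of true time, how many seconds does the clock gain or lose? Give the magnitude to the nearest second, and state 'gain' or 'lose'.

The clock's period scales as T ∝ 1/√g, so T'/T = √(9.786/9.835) = 0.997506.
In 86400 s of true time the clock registers 86400/0.997506 = 86616.0 s, so it gains 216 s.

gain 216 s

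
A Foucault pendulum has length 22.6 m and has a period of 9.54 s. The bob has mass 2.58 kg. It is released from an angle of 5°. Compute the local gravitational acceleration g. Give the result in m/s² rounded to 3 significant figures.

From T = 2π√(L/g), g = 4π²L/T² = 4π² × 22.6/9.540² = 9.80 m/s².

9.80 m/s²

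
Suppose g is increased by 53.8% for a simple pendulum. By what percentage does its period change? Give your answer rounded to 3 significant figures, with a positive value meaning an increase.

T ∝ 1/√g, so T'/T = 1/√(1.538) = 0.8063.
Percentage change in T = (0.8063 − 1) × 100% = -19.4%.

-19.4%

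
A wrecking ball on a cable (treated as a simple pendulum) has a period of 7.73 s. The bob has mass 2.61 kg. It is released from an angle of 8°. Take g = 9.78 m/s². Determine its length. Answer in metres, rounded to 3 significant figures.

14.8 m

From T = 2π√(L/g), L = gT²/(4π²) = 9.78 × 7.730²/(4π²) = 14.8 m.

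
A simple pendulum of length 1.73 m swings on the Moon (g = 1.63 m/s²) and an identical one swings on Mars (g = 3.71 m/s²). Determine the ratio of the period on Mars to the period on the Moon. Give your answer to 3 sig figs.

0.663

T ∝ 1/√g, so T₂/T₁ = √(g₁/g₂) = √(1.63/3.71) = 0.663.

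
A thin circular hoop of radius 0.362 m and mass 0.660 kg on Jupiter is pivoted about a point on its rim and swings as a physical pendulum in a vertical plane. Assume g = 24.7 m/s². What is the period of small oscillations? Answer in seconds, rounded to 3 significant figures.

I_cm = mr² = 0.08649 kg·m². The pivot is at distance d = 0.362 m from the centre of mass.
By the parallel-axis theorem, I = I_cm + md² = 0.08649 + 0.08649 = 0.1730 kg·m².
T = 2π√(I/(mgd)) = 2π√(0.1730/(0.660 × 24.7 × 0.362)) = 1.08 s.

1.08 s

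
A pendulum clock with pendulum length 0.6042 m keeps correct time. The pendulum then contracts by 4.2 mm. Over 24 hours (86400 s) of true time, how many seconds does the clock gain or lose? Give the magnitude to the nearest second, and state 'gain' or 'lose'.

T ∝ √L, so T'/T = √(0.60000/0.6042) = 0.996518.
In 86400 s of true time the clock registers 86400/0.996518 = 86701.9 s, so it gains 302 s.

gain 302 s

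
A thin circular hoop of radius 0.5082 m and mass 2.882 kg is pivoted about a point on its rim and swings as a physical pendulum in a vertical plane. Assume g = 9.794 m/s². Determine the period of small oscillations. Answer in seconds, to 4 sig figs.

2.024 s

I_cm = mr² = 0.74433 kg·m². The pivot is at distance d = 0.5082 m from the centre of mass.
By the parallel-axis theorem, I = I_cm + md² = 0.74433 + 0.74433 = 1.4887 kg·m².
T = 2π√(I/(mgd)) = 2π√(1.4887/(2.882 × 9.794 × 0.5082)) = 2.024 s.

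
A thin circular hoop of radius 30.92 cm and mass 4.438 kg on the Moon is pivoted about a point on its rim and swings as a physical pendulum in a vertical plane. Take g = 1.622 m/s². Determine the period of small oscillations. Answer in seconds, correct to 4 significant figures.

I_cm = mr² = 0.42429 kg·m². The pivot is at distance d = 0.3092 m from the centre of mass.
By the parallel-axis theorem, I = I_cm + md² = 0.42429 + 0.42429 = 0.84859 kg·m².
T = 2π√(I/(mgd)) = 2π√(0.84859/(4.438 × 1.622 × 0.3092)) = 3.880 s.

3.880 s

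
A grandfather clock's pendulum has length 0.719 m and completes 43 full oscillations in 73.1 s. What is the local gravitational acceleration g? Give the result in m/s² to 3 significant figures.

9.82 m/s²

T = 73.1/43 = 1.700 s.
From T = 2π√(L/g), g = 4π²L/T² = 4π² × 0.719/1.700² = 9.82 m/s².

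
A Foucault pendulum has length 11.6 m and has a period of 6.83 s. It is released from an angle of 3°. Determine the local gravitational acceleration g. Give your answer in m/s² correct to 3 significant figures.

9.82 m/s²

From T = 2π√(L/g), g = 4π²L/T² = 4π² × 11.6/6.830² = 9.82 m/s².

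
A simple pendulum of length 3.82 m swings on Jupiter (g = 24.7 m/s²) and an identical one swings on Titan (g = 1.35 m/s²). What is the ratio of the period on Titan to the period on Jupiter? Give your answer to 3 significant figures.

T ∝ 1/√g, so T₂/T₁ = √(g₁/g₂) = √(24.7/1.35) = 4.28.

4.28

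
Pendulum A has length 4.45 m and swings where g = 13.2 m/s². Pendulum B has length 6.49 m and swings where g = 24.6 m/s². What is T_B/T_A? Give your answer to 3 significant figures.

0.885

T = 2π√(L/g), so T_B/T_A = √((L_B/g_B)/(L_A/g_A)) = √((6.49/24.6)/(4.45/13.2)) = 0.885.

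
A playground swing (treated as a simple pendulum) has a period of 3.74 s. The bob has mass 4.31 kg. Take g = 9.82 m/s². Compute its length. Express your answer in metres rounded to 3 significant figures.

3.48 m

From T = 2π√(L/g), L = gT²/(4π²) = 9.82 × 3.740²/(4π²) = 3.48 m.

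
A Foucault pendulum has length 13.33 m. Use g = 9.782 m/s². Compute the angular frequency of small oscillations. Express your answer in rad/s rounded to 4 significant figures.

ω = √(g/L) = √(9.782/13.33) = 0.8566 rad/s.

0.8566 rad/s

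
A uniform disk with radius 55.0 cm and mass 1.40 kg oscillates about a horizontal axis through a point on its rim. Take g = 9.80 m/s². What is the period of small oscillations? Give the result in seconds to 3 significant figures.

1.82 s

I_cm = ½mr² = 0.2118 kg·m². The pivot is at distance d = 0.550 m from the centre of mass.
By the parallel-axis theorem, I = I_cm + md² = 0.2118 + 0.4235 = 0.6353 kg·m².
T = 2π√(I/(mgd)) = 2π√(0.6353/(1.40 × 9.80 × 0.550)) = 1.82 s.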